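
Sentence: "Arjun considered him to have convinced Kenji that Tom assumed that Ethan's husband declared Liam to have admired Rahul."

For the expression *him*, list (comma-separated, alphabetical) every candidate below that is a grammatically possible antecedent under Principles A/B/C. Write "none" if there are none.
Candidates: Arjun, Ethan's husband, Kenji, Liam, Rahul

*him* is a pronoun; Principle B requires it to be free in its binding domain — the matrix clause.
— Arjun: subject of the matrix clause; c-commands the pronoun within its binding domain — blocked (Principle B).
— Ethan's husband: subject of the clause headed by 'declared'; is c-commanded by the pronoun; coreference would bind this R-expression — blocked (Principle C).
— Kenji: object of the clause headed by 'convinced'; is c-commanded by the pronoun; coreference would bind this R-expression — blocked (Principle C).
— Liam: subject of the clause headed by 'admired'; is c-commanded by the pronoun; coreference would bind this R-expression — blocked (Principle C).
— Rahul: object of the clause headed by 'admired'; is c-commanded by the pronoun; coreference would bind this R-expression — blocked (Principle C).

none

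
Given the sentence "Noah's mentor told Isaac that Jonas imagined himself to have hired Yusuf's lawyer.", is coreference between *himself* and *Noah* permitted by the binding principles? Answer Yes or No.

No

*himself* is a reflexive; Principle A requires it to be bound within its binding domain — the clause headed by 'imagined'.
— Noah: possessor inside the subject DP of the matrix clause; does not c-command the reflexive — cannot bind it (Principle A).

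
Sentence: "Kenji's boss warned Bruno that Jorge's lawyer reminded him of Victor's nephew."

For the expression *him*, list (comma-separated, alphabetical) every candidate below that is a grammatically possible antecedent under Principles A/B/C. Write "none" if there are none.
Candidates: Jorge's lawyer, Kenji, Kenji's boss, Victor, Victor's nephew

Kenji, Kenji's boss

*him* is a pronoun; Principle B requires it to be free in its binding domain — the clause headed by 'reminded'.
— Jorge's lawyer: subject of the clause headed by 'reminded'; c-commands the pronoun within its binding domain — blocked (Principle B).
— Kenji: possessor inside the subject DP of the matrix clause; does not c-command the pronoun — Principle B does not apply; allowed.
— Kenji's boss: subject of the matrix clause; c-commands the pronoun but lies outside its binding domain — allowed.
— Victor: possessor inside the second object DP of the clause headed by 'reminded'; is c-commanded by the pronoun; coreference would bind this R-expression — blocked (Principle C).
— Victor's nephew: second object of the clause headed by 'reminded'; is c-commanded by the pronoun; coreference would bind this R-expression — blocked (Principle C).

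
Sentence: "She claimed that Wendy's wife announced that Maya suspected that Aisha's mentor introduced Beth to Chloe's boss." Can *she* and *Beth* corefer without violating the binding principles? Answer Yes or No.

No

*Beth* is an R-expression; Principle C requires it to be free (not bound by any c-commanding expression).
— she: subject of the matrix clause; the pronoun c-commands the R-expression — coreference blocked (Principle C).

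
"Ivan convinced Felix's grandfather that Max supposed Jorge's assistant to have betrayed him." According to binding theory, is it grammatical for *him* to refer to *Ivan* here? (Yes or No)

Yes

*Ivan* is an R-expression; Principle C requires it to be free (not bound by any c-commanding expression).
— him: object of the clause headed by 'betrayed'; the pronoun does not c-command the R-expression — coreference allowed.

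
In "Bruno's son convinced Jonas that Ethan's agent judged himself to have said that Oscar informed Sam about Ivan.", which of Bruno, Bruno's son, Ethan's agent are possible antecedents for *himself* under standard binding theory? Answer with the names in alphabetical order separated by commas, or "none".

*himself* is a reflexive; Principle A requires it to be bound within its binding domain — the clause headed by 'judged'.
— Bruno: possessor inside the subject DP of the matrix clause; does not c-command the reflexive — cannot bind it (Principle A).
— Bruno's son: subject of the matrix clause; c-commands the reflexive but lies outside its binding domain — cannot bind it (Principle A).
— Ethan's agent: subject of the clause headed by 'judged'; c-commands the reflexive within its binding domain — allowed (Principle A).

Ethan's agent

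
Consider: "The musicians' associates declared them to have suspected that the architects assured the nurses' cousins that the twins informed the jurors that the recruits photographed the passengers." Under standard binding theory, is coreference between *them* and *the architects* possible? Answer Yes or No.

*the architects* is an R-expression; Principle C requires it to be free (not bound by any c-commanding expression).
— them: subject of the clause headed by 'suspected'; the pronoun c-commands the R-expression — coreference blocked (Principle C).

No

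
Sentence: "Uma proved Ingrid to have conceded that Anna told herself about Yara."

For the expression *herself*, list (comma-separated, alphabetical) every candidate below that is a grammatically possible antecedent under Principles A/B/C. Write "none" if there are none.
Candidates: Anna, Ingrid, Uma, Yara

*herself* is a reflexive; Principle A requires it to be bound within its binding domain — the clause headed by 'told'.
— Anna: subject of the clause headed by 'told'; c-commands the reflexive within its binding domain — allowed (Principle A).
— Ingrid: subject of the clause headed by 'conceded'; c-commands the reflexive but lies outside its binding domain — cannot bind it (Principle A).
— Uma: subject of the matrix clause; c-commands the reflexive but lies outside its binding domain — cannot bind it (Principle A).
— Yara: second object of the clause headed by 'told'; does not c-command the reflexive — cannot bind it (Principle A).

Anna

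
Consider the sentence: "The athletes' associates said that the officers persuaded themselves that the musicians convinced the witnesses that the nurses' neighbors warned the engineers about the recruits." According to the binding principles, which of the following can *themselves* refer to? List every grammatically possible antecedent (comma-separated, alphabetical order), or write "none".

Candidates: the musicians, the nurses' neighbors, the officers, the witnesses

the officers

*themselves* is a reflexive; Principle A requires it to be bound within its binding domain — the clause headed by 'persuaded'.
— the musicians: subject of the clause headed by 'convinced'; does not c-command the reflexive — cannot bind it (Principle A).
— the nurses' neighbors: subject of the clause headed by 'warned'; does not c-command the reflexive — cannot bind it (Principle A).
— the officers: subject of the clause headed by 'persuaded'; c-commands the reflexive within its binding domain — allowed (Principle A).
— the witnesses: object of the clause headed by 'convinced'; does not c-command the reflexive — cannot bind it (Principle A).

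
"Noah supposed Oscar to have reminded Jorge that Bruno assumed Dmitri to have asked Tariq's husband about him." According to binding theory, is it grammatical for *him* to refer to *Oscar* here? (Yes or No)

Yes

*Oscar* is an R-expression; Principle C requires it to be free (not bound by any c-commanding expression).
— him: second object of the clause headed by 'asked'; the pronoun does not c-command the R-expression — coreference allowed.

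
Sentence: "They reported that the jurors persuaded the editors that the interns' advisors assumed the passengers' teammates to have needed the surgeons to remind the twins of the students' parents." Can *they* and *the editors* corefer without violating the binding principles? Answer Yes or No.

*the editors* is an R-expression; Principle C requires it to be free (not bound by any c-commanding expression).
— they: subject of the matrix clause; the pronoun c-commands the R-expression — coreference blocked (Principle C).

No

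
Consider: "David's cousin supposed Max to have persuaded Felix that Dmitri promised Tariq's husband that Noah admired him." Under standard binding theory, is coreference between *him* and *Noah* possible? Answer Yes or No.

No

*Noah* is an R-expression; Principle C requires it to be free (not bound by any c-commanding expression).
— him: object of the clause headed by 'admired'; the R-expression locally c-commands the pronoun — coreference blocked (Principle B on the pronoun).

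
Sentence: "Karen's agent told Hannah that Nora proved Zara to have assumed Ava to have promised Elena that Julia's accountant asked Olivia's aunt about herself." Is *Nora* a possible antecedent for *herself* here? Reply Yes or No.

No

*herself* is a reflexive; Principle A requires it to be bound within its binding domain — the clause headed by 'asked'.
— Nora: subject of the clause headed by 'proved'; c-commands the reflexive but lies outside its binding domain — cannot bind it (Principle A).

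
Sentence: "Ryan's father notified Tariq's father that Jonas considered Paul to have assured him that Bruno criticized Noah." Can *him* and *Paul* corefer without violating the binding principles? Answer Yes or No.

*Paul* is an R-expression; Principle C requires it to be free (not bound by any c-commanding expression).
— him: object of the clause headed by 'assured'; the R-expression locally c-commands the pronoun — coreference blocked (Principle B on the pronoun).

No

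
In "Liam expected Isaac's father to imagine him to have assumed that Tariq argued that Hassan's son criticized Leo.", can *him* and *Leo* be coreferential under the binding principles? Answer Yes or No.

*Leo* is an R-expression; Principle C requires it to be free (not bound by any c-commanding expression).
— him: subject of the clause headed by 'assumed'; the pronoun c-commands the R-expression — coreference blocked (Principle C).

No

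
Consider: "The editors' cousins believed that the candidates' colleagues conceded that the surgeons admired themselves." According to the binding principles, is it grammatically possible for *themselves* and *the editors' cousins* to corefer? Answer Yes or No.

*themselves* is a reflexive; Principle A requires it to be bound within its binding domain — the clause headed by 'admired'.
— the editors' cousins: subject of the matrix clause; c-commands the reflexive but lies outside its binding domain — cannot bind it (Principle A).

No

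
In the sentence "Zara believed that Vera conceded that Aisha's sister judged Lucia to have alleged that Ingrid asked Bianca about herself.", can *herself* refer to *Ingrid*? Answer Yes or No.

Yes

*herself* is a reflexive; Principle A requires it to be bound within its binding domain — the clause headed by 'asked'.
— Ingrid: subject of the clause headed by 'asked'; c-commands the reflexive within its binding domain — allowed (Principle A).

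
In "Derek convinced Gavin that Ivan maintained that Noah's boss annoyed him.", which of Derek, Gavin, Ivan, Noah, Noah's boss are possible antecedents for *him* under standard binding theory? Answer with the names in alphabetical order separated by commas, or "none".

Derek, Gavin, Ivan, Noah

*him* is a pronoun; Principle B requires it to be free in its binding domain — the clause headed by 'annoyed'.
— Derek: subject of the matrix clause; c-commands the pronoun but lies outside its binding domain — allowed.
— Gavin: object of the matrix clause; c-commands the pronoun but lies outside its binding domain — allowed.
— Ivan: subject of the clause headed by 'maintained'; c-commands the pronoun but lies outside its binding domain — allowed.
— Noah: possessor inside the subject DP of the clause headed by 'annoyed'; does not c-command the pronoun — Principle B does not apply; allowed.
— Noah's boss: subject of the clause headed by 'annoyed'; c-commands the pronoun within its binding domain — blocked (Principle B).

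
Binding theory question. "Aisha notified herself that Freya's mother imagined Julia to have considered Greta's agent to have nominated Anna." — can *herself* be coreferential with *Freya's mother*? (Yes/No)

No

*herself* is a reflexive; Principle A requires it to be bound within its binding domain — the matrix clause.
— Freya's mother: subject of the clause headed by 'imagined'; does not c-command the reflexive — cannot bind it (Principle A).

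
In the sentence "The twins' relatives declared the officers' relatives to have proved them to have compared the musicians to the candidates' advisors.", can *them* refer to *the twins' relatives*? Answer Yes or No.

Yes

*them* is a pronoun; Principle B requires it to be free in its binding domain — the clause headed by 'proved'.
— the twins' relatives: subject of the matrix clause; c-commands the pronoun but lies outside its binding domain — allowed.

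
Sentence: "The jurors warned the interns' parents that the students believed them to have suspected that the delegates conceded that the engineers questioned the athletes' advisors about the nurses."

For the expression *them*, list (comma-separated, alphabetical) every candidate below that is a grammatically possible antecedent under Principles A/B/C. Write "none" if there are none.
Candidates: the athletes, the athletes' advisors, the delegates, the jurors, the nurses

the jurors

*them* is a pronoun; Principle B requires it to be free in its binding domain — the clause headed by 'believed'.
— the athletes: possessor inside the object DP of the clause headed by 'questioned'; is c-commanded by the pronoun; coreference would bind this R-expression — blocked (Principle C).
— the athletes' advisors: object of the clause headed by 'questioned'; is c-commanded by the pronoun; coreference would bind this R-expression — blocked (Principle C).
— the delegates: subject of the clause headed by 'conceded'; is c-commanded by the pronoun; coreference would bind this R-expression — blocked (Principle C).
— the jurors: subject of the matrix clause; c-commands the pronoun but lies outside its binding domain — allowed.
— the nurses: second object of the clause headed by 'questioned'; is c-commanded by the pronoun; coreference would bind this R-expression — blocked (Principle C).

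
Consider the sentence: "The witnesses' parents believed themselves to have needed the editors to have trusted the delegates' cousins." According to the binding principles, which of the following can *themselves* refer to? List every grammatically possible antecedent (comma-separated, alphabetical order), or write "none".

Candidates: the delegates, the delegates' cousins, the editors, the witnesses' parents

*themselves* is a reflexive; Principle A requires it to be bound within its binding domain — the matrix clause.
— the delegates: possessor inside the object DP of the clause headed by 'trusted'; does not c-command the reflexive — cannot bind it (Principle A).
— the delegates' cousins: object of the clause headed by 'trusted'; does not c-command the reflexive — cannot bind it (Principle A).
— the editors: subject of the clause headed by 'trusted'; does not c-command the reflexive — cannot bind it (Principle A).
— the witnesses' parents: subject of the matrix clause; c-commands the reflexive within its binding domain — allowed (Principle A).

the witnesses' parents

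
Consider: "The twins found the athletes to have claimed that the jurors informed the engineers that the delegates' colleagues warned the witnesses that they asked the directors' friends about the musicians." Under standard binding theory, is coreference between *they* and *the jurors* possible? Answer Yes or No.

*the jurors* is an R-expression; Principle C requires it to be free (not bound by any c-commanding expression).
— they: subject of the clause headed by 'asked'; the pronoun does not c-command the R-expression — coreference allowed.

Yes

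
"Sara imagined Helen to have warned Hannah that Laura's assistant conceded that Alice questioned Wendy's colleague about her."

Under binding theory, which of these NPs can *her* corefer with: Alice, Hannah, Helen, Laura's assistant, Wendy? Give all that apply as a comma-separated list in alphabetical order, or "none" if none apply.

*her* is a pronoun; Principle B requires it to be free in its binding domain — the clause headed by 'questioned'.
— Alice: subject of the clause headed by 'questioned'; c-commands the pronoun within its binding domain — blocked (Principle B).
— Hannah: object of the clause headed by 'warned'; c-commands the pronoun but lies outside its binding domain — allowed.
— Helen: subject of the clause headed by 'warned'; c-commands the pronoun but lies outside its binding domain — allowed.
— Laura's assistant: subject of the clause headed by 'conceded'; c-commands the pronoun but lies outside its binding domain — allowed.
— Wendy: possessor inside the object DP of the clause headed by 'questioned'; does not c-command the pronoun — Principle B does not apply; allowed.

Hannah, Helen, Laura's assistant, Wendy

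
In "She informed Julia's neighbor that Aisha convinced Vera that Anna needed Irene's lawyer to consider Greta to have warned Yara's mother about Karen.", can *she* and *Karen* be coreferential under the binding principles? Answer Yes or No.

No

*Karen* is an R-expression; Principle C requires it to be free (not bound by any c-commanding expression).
— she: subject of the matrix clause; the pronoun c-commands the R-expression — coreference blocked (Principle C).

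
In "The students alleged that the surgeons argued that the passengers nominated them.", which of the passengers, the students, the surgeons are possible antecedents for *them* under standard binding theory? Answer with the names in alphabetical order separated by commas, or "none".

the students, the surgeons

*them* is a pronoun; Principle B requires it to be free in its binding domain — the clause headed by 'nominated'.
— the passengers: subject of the clause headed by 'nominated'; c-commands the pronoun within its binding domain — blocked (Principle B).
— the students: subject of the matrix clause; c-commands the pronoun but lies outside its binding domain — allowed.
— the surgeons: subject of the clause headed by 'argued'; c-commands the pronoun but lies outside its binding domain — allowed.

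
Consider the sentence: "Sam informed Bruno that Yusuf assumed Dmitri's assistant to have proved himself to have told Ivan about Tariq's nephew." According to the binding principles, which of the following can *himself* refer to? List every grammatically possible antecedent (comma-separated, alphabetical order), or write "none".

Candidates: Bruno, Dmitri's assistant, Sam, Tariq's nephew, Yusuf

Dmitri's assistant

*himself* is a reflexive; Principle A requires it to be bound within its binding domain — the clause headed by 'proved'.
— Bruno: object of the matrix clause; c-commands the reflexive but lies outside its binding domain — cannot bind it (Principle A).
— Dmitri's assistant: subject of the clause headed by 'proved'; c-commands the reflexive within its binding domain — allowed (Principle A).
— Sam: subject of the matrix clause; c-commands the reflexive but lies outside its binding domain — cannot bind it (Principle A).
— Tariq's nephew: second object of the clause headed by 'told'; does not c-command the reflexive — cannot bind it (Principle A).
— Yusuf: subject of the clause headed by 'assumed'; c-commands the reflexive but lies outside its binding domain — cannot bind it (Principle A).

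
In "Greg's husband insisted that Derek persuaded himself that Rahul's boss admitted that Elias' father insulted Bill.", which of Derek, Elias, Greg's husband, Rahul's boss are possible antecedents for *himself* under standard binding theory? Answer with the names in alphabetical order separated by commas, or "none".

Derek

*himself* is a reflexive; Principle A requires it to be bound within its binding domain — the clause headed by 'persuaded'.
— Derek: subject of the clause headed by 'persuaded'; c-commands the reflexive within its binding domain — allowed (Principle A).
— Elias: possessor inside the subject DP of the clause headed by 'insulted'; does not c-command the reflexive — cannot bind it (Principle A).
— Greg's husband: subject of the matrix clause; c-commands the reflexive but lies outside its binding domain — cannot bind it (Principle A).
— Rahul's boss: subject of the clause headed by 'admitted'; does not c-command the reflexive — cannot bind it (Principle A).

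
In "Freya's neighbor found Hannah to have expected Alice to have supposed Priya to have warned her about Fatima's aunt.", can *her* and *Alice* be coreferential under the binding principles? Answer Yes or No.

*Alice* is an R-expression; Principle C requires it to be free (not bound by any c-commanding expression).
— her: object of the clause headed by 'warned'; the pronoun does not c-command the R-expression — coreference allowed.

Yes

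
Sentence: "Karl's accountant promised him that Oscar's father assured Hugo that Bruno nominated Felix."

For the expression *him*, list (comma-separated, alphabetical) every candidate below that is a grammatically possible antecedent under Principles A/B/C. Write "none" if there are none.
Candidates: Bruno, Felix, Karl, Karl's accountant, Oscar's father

*him* is a pronoun; Principle B requires it to be free in its binding domain — the matrix clause.
— Bruno: subject of the clause headed by 'nominated'; is c-commanded by the pronoun; coreference would bind this R-expression — blocked (Principle C).
— Felix: object of the clause headed by 'nominated'; is c-commanded by the pronoun; coreference would bind this R-expression — blocked (Principle C).
— Karl: possessor inside the subject DP of the matrix clause; does not c-command the pronoun — Principle B does not apply; allowed.
— Karl's accountant: subject of the matrix clause; c-commands the pronoun within its binding domain — blocked (Principle B).
— Oscar's father: subject of the clause headed by 'assured'; is c-commanded by the pronoun; coreference would bind this R-expression — blocked (Principle C).

Karl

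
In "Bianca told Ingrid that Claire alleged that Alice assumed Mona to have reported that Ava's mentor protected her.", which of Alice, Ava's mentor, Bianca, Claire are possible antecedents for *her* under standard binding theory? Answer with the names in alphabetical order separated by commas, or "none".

Alice, Bianca, Claire

*her* is a pronoun; Principle B requires it to be free in its binding domain — the clause headed by 'protected'.
— Alice: subject of the clause headed by 'assumed'; c-commands the pronoun but lies outside its binding domain — allowed.
— Ava's mentor: subject of the clause headed by 'protected'; c-commands the pronoun within its binding domain — blocked (Principle B).
— Bianca: subject of the matrix clause; c-commands the pronoun but lies outside its binding domain — allowed.
— Claire: subject of the clause headed by 'alleged'; c-commands the pronoun but lies outside its binding domain — allowed.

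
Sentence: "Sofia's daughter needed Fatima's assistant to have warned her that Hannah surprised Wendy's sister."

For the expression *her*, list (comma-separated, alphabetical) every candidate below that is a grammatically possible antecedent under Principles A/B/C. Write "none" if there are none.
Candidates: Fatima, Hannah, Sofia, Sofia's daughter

*her* is a pronoun; Principle B requires it to be free in its binding domain — the clause headed by 'warned'.
— Fatima: possessor inside the subject DP of the clause headed by 'warned'; does not c-command the pronoun — Principle B does not apply; allowed.
— Hannah: subject of the clause headed by 'surprised'; is c-commanded by the pronoun; coreference would bind this R-expression — blocked (Principle C).
— Sofia: possessor inside the subject DP of the matrix clause; does not c-command the pronoun — Principle B does not apply; allowed.
— Sofia's daughter: subject of the matrix clause; c-commands the pronoun but lies outside its binding domain — allowed.

Fatima, Sofia, Sofia's daughter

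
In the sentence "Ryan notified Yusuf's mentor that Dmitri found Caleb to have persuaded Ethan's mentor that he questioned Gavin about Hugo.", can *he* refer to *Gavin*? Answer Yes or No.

No

*he* is a pronoun; Principle B requires it to be free in its binding domain — the clause headed by 'questioned'.
— Gavin: object of the clause headed by 'questioned'; is c-commanded by the pronoun; coreference would bind this R-expression — blocked (Principle C).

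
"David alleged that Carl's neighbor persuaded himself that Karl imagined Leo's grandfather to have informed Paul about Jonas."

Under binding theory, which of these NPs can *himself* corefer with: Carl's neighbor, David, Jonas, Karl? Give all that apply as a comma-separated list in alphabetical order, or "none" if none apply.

*himself* is a reflexive; Principle A requires it to be bound within its binding domain — the clause headed by 'persuaded'.
— Carl's neighbor: subject of the clause headed by 'persuaded'; c-commands the reflexive within its binding domain — allowed (Principle A).
— David: subject of the matrix clause; c-commands the reflexive but lies outside its binding domain — cannot bind it (Principle A).
— Jonas: second object of the clause headed by 'informed'; does not c-command the reflexive — cannot bind it (Principle A).
— Karl: subject of the clause headed by 'imagined'; does not c-command the reflexive — cannot bind it (Principle A).

Carl's neighbor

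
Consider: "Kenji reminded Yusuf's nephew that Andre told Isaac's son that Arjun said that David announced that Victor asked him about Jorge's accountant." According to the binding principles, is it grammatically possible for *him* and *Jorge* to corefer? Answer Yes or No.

*him* is a pronoun; Principle B requires it to be free in its binding domain — the clause headed by 'asked'.
— Jorge: possessor inside the second object DP of the clause headed by 'asked'; is c-commanded by the pronoun; coreference would bind this R-expression — blocked (Principle C).

No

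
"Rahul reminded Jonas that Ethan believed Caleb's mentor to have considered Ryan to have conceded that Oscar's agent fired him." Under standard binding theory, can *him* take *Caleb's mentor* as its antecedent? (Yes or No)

Yes

*him* is a pronoun; Principle B requires it to be free in its binding domain — the clause headed by 'fired'.
— Caleb's mentor: subject of the clause headed by 'considered'; c-commands the pronoun but lies outside its binding domain — allowed.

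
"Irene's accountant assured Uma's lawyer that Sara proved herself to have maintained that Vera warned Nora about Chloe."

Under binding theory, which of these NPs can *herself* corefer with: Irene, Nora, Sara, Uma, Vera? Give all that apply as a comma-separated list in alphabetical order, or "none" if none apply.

*herself* is a reflexive; Principle A requires it to be bound within its binding domain — the clause headed by 'proved'.
— Irene: possessor inside the subject DP of the matrix clause; does not c-command the reflexive — cannot bind it (Principle A).
— Nora: object of the clause headed by 'warned'; does not c-command the reflexive — cannot bind it (Principle A).
— Sara: subject of the clause headed by 'proved'; c-commands the reflexive within its binding domain — allowed (Principle A).
— Uma: possessor inside the object DP of the matrix clause; does not c-command the reflexive — cannot bind it (Principle A).
— Vera: subject of the clause headed by 'warned'; does not c-command the reflexive — cannot bind it (Principle A).

Sara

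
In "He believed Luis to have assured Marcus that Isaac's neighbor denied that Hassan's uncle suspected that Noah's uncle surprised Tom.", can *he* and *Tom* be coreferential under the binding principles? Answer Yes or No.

*Tom* is an R-expression; Principle C requires it to be free (not bound by any c-commanding expression).
— he: subject of the matrix clause; the pronoun c-commands the R-expression — coreference blocked (Principle C).

No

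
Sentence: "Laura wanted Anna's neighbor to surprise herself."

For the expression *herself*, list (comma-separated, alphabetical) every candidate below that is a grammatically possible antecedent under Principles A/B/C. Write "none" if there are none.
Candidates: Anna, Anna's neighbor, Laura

*herself* is a reflexive; Principle A requires it to be bound within its binding domain — the clause headed by 'surprise'.
— Anna: possessor inside the subject DP of the clause headed by 'surprise'; does not c-command the reflexive — cannot bind it (Principle A).
— Anna's neighbor: subject of the clause headed by 'surprise'; c-commands the reflexive within its binding domain — allowed (Principle A).
— Laura: subject of the matrix clause; c-commands the reflexive but lies outside its binding domain — cannot bind it (Principle A).

Anna's neighbor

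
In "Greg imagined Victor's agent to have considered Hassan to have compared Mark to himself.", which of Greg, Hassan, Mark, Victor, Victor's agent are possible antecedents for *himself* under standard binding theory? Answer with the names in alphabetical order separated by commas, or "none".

Hassan, Mark

*himself* is a reflexive; Principle A requires it to be bound within its binding domain — the clause headed by 'compared'.
— Greg: subject of the matrix clause; c-commands the reflexive but lies outside its binding domain — cannot bind it (Principle A).
— Hassan: subject of the clause headed by 'compared'; c-commands the reflexive within its binding domain — allowed (Principle A).
— Mark: object of the clause headed by 'compared'; c-commands the reflexive within its binding domain — allowed (Principle A).
— Victor: possessor inside the subject DP of the clause headed by 'considered'; does not c-command the reflexive — cannot bind it (Principle A).
— Victor's agent: subject of the clause headed by 'considered'; c-commands the reflexive but lies outside its binding domain — cannot bind it (Principle A).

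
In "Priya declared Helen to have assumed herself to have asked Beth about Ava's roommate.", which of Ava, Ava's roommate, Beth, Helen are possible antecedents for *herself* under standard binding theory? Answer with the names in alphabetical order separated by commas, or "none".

*herself* is a reflexive; Principle A requires it to be bound within its binding domain — the clause headed by 'assumed'.
— Ava: possessor inside the second object DP of the clause headed by 'asked'; does not c-command the reflexive — cannot bind it (Principle A).
— Ava's roommate: second object of the clause headed by 'asked'; does not c-command the reflexive — cannot bind it (Principle A).
— Beth: object of the clause headed by 'asked'; does not c-command the reflexive — cannot bind it (Principle A).
— Helen: subject of the clause headed by 'assumed'; c-commands the reflexive within its binding domain — allowed (Principle A).

Helen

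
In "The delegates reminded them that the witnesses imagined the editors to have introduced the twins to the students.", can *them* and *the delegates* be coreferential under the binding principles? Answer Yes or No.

*the delegates* is an R-expression; Principle C requires it to be free (not bound by any c-commanding expression).
— them: object of the matrix clause; the R-expression locally c-commands the pronoun — coreference blocked (Principle B on the pronoun).

No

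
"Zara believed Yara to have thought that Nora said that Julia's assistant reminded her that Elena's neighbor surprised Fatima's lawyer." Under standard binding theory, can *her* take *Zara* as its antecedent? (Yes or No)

*her* is a pronoun; Principle B requires it to be free in its binding domain — the clause headed by 'reminded'.
— Zara: subject of the matrix clause; c-commands the pronoun but lies outside its binding domain — allowed.

Yes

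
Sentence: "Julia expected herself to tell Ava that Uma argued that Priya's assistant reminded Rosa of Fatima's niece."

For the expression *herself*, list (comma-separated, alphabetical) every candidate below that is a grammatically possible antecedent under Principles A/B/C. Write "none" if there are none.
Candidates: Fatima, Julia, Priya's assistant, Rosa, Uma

Julia

*herself* is a reflexive; Principle A requires it to be bound within its binding domain — the matrix clause.
— Fatima: possessor inside the second object DP of the clause headed by 'reminded'; does not c-command the reflexive — cannot bind it (Principle A).
— Julia: subject of the matrix clause; c-commands the reflexive within its binding domain — allowed (Principle A).
— Priya's assistant: subject of the clause headed by 'reminded'; does not c-command the reflexive — cannot bind it (Principle A).
— Rosa: object of the clause headed by 'reminded'; does not c-command the reflexive — cannot bind it (Principle A).
— Uma: subject of the clause headed by 'argued'; does not c-command the reflexive — cannot bind it (Principle A).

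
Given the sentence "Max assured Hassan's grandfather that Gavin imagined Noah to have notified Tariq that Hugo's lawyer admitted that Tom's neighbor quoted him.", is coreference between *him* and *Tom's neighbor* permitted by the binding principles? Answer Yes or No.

*him* is a pronoun; Principle B requires it to be free in its binding domain — the clause headed by 'quoted'.
— Tom's neighbor: subject of the clause headed by 'quoted'; c-commands the pronoun within its binding domain — blocked (Principle B).

No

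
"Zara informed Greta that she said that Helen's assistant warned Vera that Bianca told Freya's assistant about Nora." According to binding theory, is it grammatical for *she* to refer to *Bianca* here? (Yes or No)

No

*Bianca* is an R-expression; Principle C requires it to be free (not bound by any c-commanding expression).
— she: subject of the clause headed by 'said'; the pronoun c-commands the R-expression — coreference blocked (Principle C).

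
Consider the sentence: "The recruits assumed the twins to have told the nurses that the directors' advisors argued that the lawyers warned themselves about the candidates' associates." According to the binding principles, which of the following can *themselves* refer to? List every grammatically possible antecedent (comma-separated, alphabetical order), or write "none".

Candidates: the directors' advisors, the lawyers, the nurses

*themselves* is a reflexive; Principle A requires it to be bound within its binding domain — the clause headed by 'warned'.
— the directors' advisors: subject of the clause headed by 'argued'; c-commands the reflexive but lies outside its binding domain — cannot bind it (Principle A).
— the lawyers: subject of the clause headed by 'warned'; c-commands the reflexive within its binding domain — allowed (Principle A).
— the nurses: object of the clause headed by 'told'; c-commands the reflexive but lies outside its binding domain — cannot bind it (Principle A).

the lawyers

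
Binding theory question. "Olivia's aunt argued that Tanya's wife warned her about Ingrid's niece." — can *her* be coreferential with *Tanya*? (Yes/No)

*her* is a pronoun; Principle B requires it to be free in its binding domain — the clause headed by 'warned'.
— Tanya: possessor inside the subject DP of the clause headed by 'warned'; does not c-command the pronoun — Principle B does not apply; allowed.

Yes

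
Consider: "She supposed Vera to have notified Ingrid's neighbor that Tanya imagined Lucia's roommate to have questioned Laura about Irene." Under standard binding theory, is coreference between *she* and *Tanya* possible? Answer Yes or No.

*Tanya* is an R-expression; Principle C requires it to be free (not bound by any c-commanding expression).
— she: subject of the matrix clause; the pronoun c-commands the R-expression — coreference blocked (Principle C).

No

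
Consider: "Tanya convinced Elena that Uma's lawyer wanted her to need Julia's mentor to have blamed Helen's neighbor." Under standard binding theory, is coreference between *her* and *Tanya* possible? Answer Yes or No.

*Tanya* is an R-expression; Principle C requires it to be free (not bound by any c-commanding expression).
— her: subject of the clause headed by 'need'; the pronoun does not c-command the R-expression — coreference allowed.

Yes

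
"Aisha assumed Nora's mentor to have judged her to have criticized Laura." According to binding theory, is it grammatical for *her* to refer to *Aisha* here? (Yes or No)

*Aisha* is an R-expression; Principle C requires it to be free (not bound by any c-commanding expression).
— her: subject of the clause headed by 'criticized'; the pronoun does not c-command the R-expression — coreference allowed.

Yes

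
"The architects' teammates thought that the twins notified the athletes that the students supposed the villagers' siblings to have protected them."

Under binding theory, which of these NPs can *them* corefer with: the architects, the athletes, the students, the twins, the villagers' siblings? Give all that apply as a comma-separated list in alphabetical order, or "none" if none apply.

*them* is a pronoun; Principle B requires it to be free in its binding domain — the clause headed by 'protected'.
— the architects: possessor inside the subject DP of the matrix clause; does not c-command the pronoun — Principle B does not apply; allowed.
— the athletes: object of the clause headed by 'notified'; c-commands the pronoun but lies outside its binding domain — allowed.
— the students: subject of the clause headed by 'supposed'; c-commands the pronoun but lies outside its binding domain — allowed.
— the twins: subject of the clause headed by 'notified'; c-commands the pronoun but lies outside its binding domain — allowed.
— the villagers' siblings: subject of the clause headed by 'protected'; c-commands the pronoun within its binding domain — blocked (Principle B).

the architects, the athletes, the students, the twins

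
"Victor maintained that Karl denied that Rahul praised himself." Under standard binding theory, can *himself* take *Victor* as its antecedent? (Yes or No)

No

*himself* is a reflexive; Principle A requires it to be bound within its binding domain — the clause headed by 'praised'.
— Victor: subject of the matrix clause; c-commands the reflexive but lies outside its binding domain — cannot bind it (Principle A).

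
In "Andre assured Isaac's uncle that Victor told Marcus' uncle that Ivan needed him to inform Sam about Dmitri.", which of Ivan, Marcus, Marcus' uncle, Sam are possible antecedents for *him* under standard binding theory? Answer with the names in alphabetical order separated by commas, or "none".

*him* is a pronoun; Principle B requires it to be free in its binding domain — the clause headed by 'needed'.
— Ivan: subject of the clause headed by 'needed'; c-commands the pronoun within its binding domain — blocked (Principle B).
— Marcus: possessor inside the object DP of the clause headed by 'told'; does not c-command the pronoun — Principle B does not apply; allowed.
— Marcus' uncle: object of the clause headed by 'told'; c-commands the pronoun but lies outside its binding domain — allowed.
— Sam: object of the clause headed by 'inform'; is c-commanded by the pronoun; coreference would bind this R-expression — blocked (Principle C).

Marcus, Marcus' uncle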